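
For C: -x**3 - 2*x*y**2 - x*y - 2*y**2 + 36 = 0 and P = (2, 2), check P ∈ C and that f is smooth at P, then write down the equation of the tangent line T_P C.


Tangent line at P: -22*x - 26*y + 96 = 0.

Step 1: f(2, 2) = 0, so P lies on C.
Step 2: partial derivatives
  f_x(x, y) = -3*x**2 - 2*y**2 - y, f_y(x, y) = -4*x*y - x - 4*y.
  f_x(P) = -22, f_y(P) = -26 (gradient nonzero, so P is smooth).
Step 3: tangent line at P: -22·(x − 2) + -26·(y − 2) = 0.
Expanding: -22*x - 26*y + 96 = 0.


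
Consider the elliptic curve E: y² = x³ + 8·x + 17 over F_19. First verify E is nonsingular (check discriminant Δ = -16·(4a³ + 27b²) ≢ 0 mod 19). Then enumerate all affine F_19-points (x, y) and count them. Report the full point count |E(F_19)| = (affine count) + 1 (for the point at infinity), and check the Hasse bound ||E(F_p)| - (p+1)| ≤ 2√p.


Affine points = {(0, 6), (0, 13), (1, 8), (1, 11), (3, 7), (3, 12), (5, 7), (5, 12), (7, 6), (7, 13), (8, 2), (8, 17), (9, 1), (9, 18), (11, 7), (11, 12), (12, 6), (12, 13), (13, 0), (14, 2), (14, 17), (15, 4), (15, 15), (16, 2), (16, 17)}; affine count = 25; |E(F_19)| = 26.

Discriminant check: Δ ∝ 4a³ + 27b² = 4·8³ + 27·17² = 4·512 + 27·289 ≡ 9 (mod 19). Nonzero ⇒ E is nonsingular.
For each x ∈ F_19, compute rhs = x³ + 8·x + 17 mod 19, then count y ∈ F_19 with y² ≡ rhs.
  x = 0: rhs = 17, matching y values: 6, 13 (2 points).
  x = 1: rhs = 7, matching y values: 8, 11 (2 points).
  x = 2: rhs = 3, matching y values: none (0 points).
  x = 3: rhs = 11, matching y values: 7, 12 (2 points).
  x = 4: rhs = 18, matching y values: none (0 points).
  x = 5: rhs = 11, matching y values: 7, 12 (2 points).
  x = 6: rhs = 15, matching y values: none (0 points).
  x = 7: rhs = 17, matching y values: 6, 13 (2 points).
  x = 8: rhs = 4, matching y values: 2, 17 (2 points).
  x = 9: rhs = 1, matching y values: 1, 18 (2 points).
  x = 10: rhs = 14, matching y values: none (0 points).
  x = 11: rhs = 11, matching y values: 7, 12 (2 points).
  x = 12: rhs = 17, matching y values: 6, 13 (2 points).
  x = 13: rhs = 0, matching y values: 0 (1 points).
  x = 14: rhs = 4, matching y values: 2, 17 (2 points).
  x = 15: rhs = 16, matching y values: 4, 15 (2 points).
  x = 16: rhs = 4, matching y values: 2, 17 (2 points).
  x = 17: rhs = 12, matching y values: none (0 points).
  x = 18: rhs = 8, matching y values: none (0 points).
Total affine count: 25.
Full point count |E(F_19)| = 25 + 1 = 26.
Hasse bound: |26 − (19+1)| = |6| = 6 ≤ 2√19 ≈ 8.7178 ✓.


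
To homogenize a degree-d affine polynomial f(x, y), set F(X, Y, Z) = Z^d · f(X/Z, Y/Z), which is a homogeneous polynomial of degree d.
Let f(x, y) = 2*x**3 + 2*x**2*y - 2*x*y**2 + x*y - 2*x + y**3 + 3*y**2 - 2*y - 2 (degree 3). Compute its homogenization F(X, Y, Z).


F(X, Y, Z) = 2*X**3 + 2*X**2*Y - 2*X*Y**2 + X*Y*Z - 2*X*Z**2 + Y**3 + 3*Y**2*Z - 2*Y*Z**2 - 2*Z**3

deg(f) = 3.
Substitute x = X/Z, y = Y/Z into f, then multiply by Z^3.
  monomial 2·x^3·y^0 ↦ 2·X^3·Y^0·Z^0.
  monomial 2·x^2·y^1 ↦ 2·X^2·Y^1·Z^0.
  monomial -2·x^1·y^2 ↦ -2·X^1·Y^2·Z^0.
  monomial 1·x^1·y^1 ↦ 1·X^1·Y^1·Z^1.
  monomial -2·x^1·y^0 ↦ -2·X^1·Y^0·Z^2.
  monomial 1·x^0·y^3 ↦ 1·X^0·Y^3·Z^0.
  monomial 3·x^0·y^2 ↦ 3·X^0·Y^2·Z^1.
  monomial -2·x^0·y^1 ↦ -2·X^0·Y^1·Z^2.
  monomial -2·x^0·y^0 ↦ -2·X^0·Y^0·Z^3.
Collecting: F(X, Y, Z) = 2*X**3 + 2*X**2*Y - 2*X*Y**2 + X*Y*Z - 2*X*Z**2 + Y**3 + 3*Y**2*Z - 2*Y*Z**2 - 2*Z**3.


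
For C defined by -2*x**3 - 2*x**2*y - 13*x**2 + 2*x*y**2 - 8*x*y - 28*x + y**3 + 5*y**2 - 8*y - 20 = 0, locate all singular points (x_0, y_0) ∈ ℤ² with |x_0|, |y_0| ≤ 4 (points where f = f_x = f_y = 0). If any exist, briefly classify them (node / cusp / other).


Singular points: {(-2, 0)}; classification: node.

Compute partial derivatives:
  f_x = -6*x**2 - 4*x*y - 26*x + 2*y**2 - 8*y - 28.
  f_y = -2*x**2 + 4*x*y - 8*x + 3*y**2 + 10*y - 8.
Scan x_0 ∈ {−4, ..., 4}. For each x_0, f_y(x_0, y) is a polynomial in y; find its integer roots y ∈ {−4, ..., 4}, then test f_x and f at those candidates.
  x = -4: f_y(-4, y) = 3*y**2 - 6*y - 8; no integer root y with |y| ≤ 4.
  x = -3: f_y(-3, y) = 3*y**2 - 2*y - 2; no integer root y with |y| ≤ 4.
  x = -2: f_y(-2, y) = 3*y**2 + 2*y; vanishes at y ∈ {0}. (-2, 0): f_x = 0, f = 0 — SINGULAR.
  x = -1: f_y(-1, y) = 3*y**2 + 6*y - 2; no integer root y with |y| ≤ 4.
  x = 0: f_y(0, y) = 3*y**2 + 10*y - 8; vanishes at y ∈ {-4}. (0, -4): f_x = 36 ≠ 0.
  x = 1: f_y(1, y) = 3*y**2 + 14*y - 18; no integer root y with |y| ≤ 4.
  x = 2: f_y(2, y) = 3*y**2 + 18*y - 32; no integer root y with |y| ≤ 4.
  x = 3: f_y(3, y) = 3*y**2 + 22*y - 50; no integer root y with |y| ≤ 4.
  x = 4: f_y(4, y) = 3*y**2 + 26*y - 72; no integer root y with |y| ≤ 4.
Only singular point on the grid: (-2, 0).
Classify: substitute x = -2 + u, y = 0 + v and expand: f = -2*u**3 - 2*u**2*v - u**2 + 2*u*v**2 + v**3 + v**2.
No constant or linear terms (consistent with a singular point). Quadratic part: -u**2 + v**2. Cubic part: -2*u**3 - 2*u**2*v + 2*u*v**2 + v**3.
The quadratic part v**2 - u**2 = (v − u)(v + u) splits into two distinct linear factors, so there are two distinct tangent lines y − 0 = ±(x − -2) — this is a node (ordinary double point).
Classification: node.


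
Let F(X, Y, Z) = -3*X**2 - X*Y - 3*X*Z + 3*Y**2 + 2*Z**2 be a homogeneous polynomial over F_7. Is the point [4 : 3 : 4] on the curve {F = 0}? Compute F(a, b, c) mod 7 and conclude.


F(4,3,4) ≡ 0 (mod 7); P is on the curve.

Evaluate F(4, 3, 4) term-by-term (mod 7).
  -3*X**2 ↦ -3·16·1·1 = -48
  -X*Y ↦ -1·4·3·1 = -12
  -3*X*Z ↦ -3·4·1·4 = -48
  3*Y**2 ↦ 3·1·9·1 = 27
  2*Z**2 ↦ 2·1·1·16 = 32
Sum: F(4, 3, 4) = (-48) + (-12) + (-48) + (27) + (32) = -49.
Reducing mod 7: -49 ≡ 0 (mod 7).
Since F(a, b, c) ≡ 0 (mod 7), P lies on the curve.


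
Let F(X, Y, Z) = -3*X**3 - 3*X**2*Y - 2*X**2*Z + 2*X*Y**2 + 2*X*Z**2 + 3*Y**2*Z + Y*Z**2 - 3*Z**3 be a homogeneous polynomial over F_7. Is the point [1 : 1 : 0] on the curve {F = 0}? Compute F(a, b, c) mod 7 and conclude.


F(1,1,0) ≡ 3 (mod 7); P is NOT on the curve.

Evaluate F(1, 1, 0) term-by-term (mod 7).
  -3*X**3 ↦ -3·1·1·1 = -3
  -3*X**2*Y ↦ -3·1·1·1 = -3
  -2*X**2*Z ↦ -2·1·1·0 = 0
  2*X*Y**2 ↦ 2·1·1·1 = 2
  2*X*Z**2 ↦ 2·1·1·0 = 0
  3*Y**2*Z ↦ 3·1·1·0 = 0
  Y*Z**2 ↦ 1·1·1·0 = 0
  -3*Z**3 ↦ -3·1·1·0 = 0
Sum: F(1, 1, 0) = (-3) + (-3) + (0) + (2) + (0) + (0) + (0) + (0) = -4.
Reducing mod 7: -4 ≡ 3 (mod 7).
Since F(a, b, c) ≡ 3 ≠ 0 (mod 7), P does NOT lie on the curve.


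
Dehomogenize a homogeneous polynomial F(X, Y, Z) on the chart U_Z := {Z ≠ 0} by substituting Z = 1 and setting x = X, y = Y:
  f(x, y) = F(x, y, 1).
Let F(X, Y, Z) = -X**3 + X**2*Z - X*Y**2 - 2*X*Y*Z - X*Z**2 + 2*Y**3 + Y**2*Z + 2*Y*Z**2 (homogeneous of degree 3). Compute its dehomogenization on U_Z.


f(x, y) = -x**3 + x**2 - x*y**2 - 2*x*y - x + 2*y**3 + y**2 + 2*y

On U_Z we set Z = 1. Each monomial c·X^i·Y^j·Z^k in F becomes c·x^i·y^j·1^k = c·x^i·y^j.
Substituting Z = 1: F(X, Y, 1) = -x**3 + x**2 - x*y**2 - 2*x*y - x + 2*y**3 + y**2 + 2*y.
Note: deg(f) ≤ deg(F) = 3; strict inequality happens when F is divisible by Z (lost terms).


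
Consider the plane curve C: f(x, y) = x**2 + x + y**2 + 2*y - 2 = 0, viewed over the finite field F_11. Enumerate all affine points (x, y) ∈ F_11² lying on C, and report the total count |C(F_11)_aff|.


Affine F_11-points: {(0, 4), (0, 5), (1, 0), (1, 9), (4, 3), (4, 6), (6, 3), (6, 6), (9, 0), (9, 9), (10, 4), (10, 5)}; count = 12.

For each of the 121 pairs (x, y) ∈ F_11², evaluate f(x, y) mod 11. Record the zeros.
  x = 0: [0↦9, 1↦1, 2↦6, 3↦2, 4↦0, 5↦0, 6↦2, 7↦6, 8↦1, 9↦9, 10↦8]  zeros at y ∈ {4, 5}
  x = 1: [0↦0, 1↦3, 2↦8, 3↦4, 4↦2, 5↦2, 6↦4, 7↦8, 8↦3, 9↦0, 10↦10]  zeros at y ∈ {0, 9}
  x = 2: [0↦4, 1↦7, 2↦1, 3↦8, 4↦6, 5↦6, 6↦8, 7↦1, 8↦7, 9↦4, 10↦3]  zeros at y ∈ ∅
  x = 3: [0↦10, 1↦2, 2↦7, 3↦3, 4↦1, 5↦1, 6↦3, 7↦7, 8↦2, 9↦10, 10↦9]  zeros at y ∈ ∅
  x = 4: [0↦7, 1↦10, 2↦4, 3↦0, 4↦9, 5↦9, 6↦0, 7↦4, 8↦10, 9↦7, 10↦6]  zeros at y ∈ {3, 6}
  x = 5: [0↦6, 1↦9, 2↦3, 3↦10, 4↦8, 5↦8, 6↦10, 7↦3, 8↦9, 9↦6, 10↦5]  zeros at y ∈ ∅
  x = 6: [0↦7, 1↦10, 2↦4, 3↦0, 4↦9, 5↦9, 6↦0, 7↦4, 8↦10, 9↦7, 10↦6]  zeros at y ∈ {3, 6}
  x = 7: [0↦10, 1↦2, 2↦7, 3↦3, 4↦1, 5↦1, 6↦3, 7↦7, 8↦2, 9↦10, 10↦9]  zeros at y ∈ ∅
  x = 8: [0↦4, 1↦7, 2↦1, 3↦8, 4↦6, 5↦6, 6↦8, 7↦1, 8↦7, 9↦4, 10↦3]  zeros at y ∈ ∅
  x = 9: [0↦0, 1↦3, 2↦8, 3↦4, 4↦2, 5↦2, 6↦4, 7↦8, 8↦3, 9↦0, 10↦10]  zeros at y ∈ {0, 9}
  x = 10: [0↦9, 1↦1, 2↦6, 3↦2, 4↦0, 5↦0, 6↦2, 7↦6, 8↦1, 9↦9, 10↦8]  zeros at y ∈ {4, 5}
Collecting zeros: affine points = {(0, 4), (0, 5), (1, 0), (1, 9), (4, 3), (4, 6), (6, 3), (6, 6), (9, 0), (9, 9), (10, 4), (10, 5)}.
Total count |C(F_11)_aff| = 12.


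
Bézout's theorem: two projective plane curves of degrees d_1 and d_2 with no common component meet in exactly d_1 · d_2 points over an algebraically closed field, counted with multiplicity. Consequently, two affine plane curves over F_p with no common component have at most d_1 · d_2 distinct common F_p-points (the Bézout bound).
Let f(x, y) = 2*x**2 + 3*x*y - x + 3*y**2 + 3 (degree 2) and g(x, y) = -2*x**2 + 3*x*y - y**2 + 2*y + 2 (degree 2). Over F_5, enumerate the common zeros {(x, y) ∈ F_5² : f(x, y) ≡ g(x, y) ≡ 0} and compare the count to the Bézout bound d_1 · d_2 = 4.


Common zeros: ∅; count = 0; Bézout bound = 4.

deg(f) = 2, deg(g) = 2, so Bézout bound = 4.
Scan x ∈ F_5. For each x, list the y ∈ F_5 with f(x, y) ≡ 0 and those with g(x, y) ≡ 0 (mod 5); the common zeros in that column are the intersection.
  x = 0: f ≡ 0 at y ∈ {2, 3}; g ≡ 0 at y ∈ ∅; common: ∅.
  x = 1: f ≡ 0 at y ∈ {1, 3}; g ≡ 0 at y ∈ {0}; common: ∅.
  x = 2: f ≡ 0 at y ∈ ∅; g ≡ 0 at y ∈ {4}; common: ∅.
  x = 3: f ≡ 0 at y ∈ {1}; g ≡ 0 at y ∈ ∅; common: ∅.
  x = 4: f ≡ 0 at y ∈ ∅; g ≡ 0 at y ∈ {0, 4}; common: ∅.
Collecting: common zeros = ∅, so the count is 0.
Comparison with the Bézout bound: 0 ≤ 4 = deg(f)·deg(g), as expected for curves with no common component (the affine F_5-count falls short of the bound because intersections may lie at infinity, over extension fields, or carry multiplicity).


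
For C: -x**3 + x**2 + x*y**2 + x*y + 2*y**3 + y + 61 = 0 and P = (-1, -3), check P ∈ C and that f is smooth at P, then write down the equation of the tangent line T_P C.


Tangent line at P: x + 60*y + 181 = 0.

Step 1: f(-1, -3) = 0, so P lies on C.
Step 2: partial derivatives
  f_x(x, y) = -3*x**2 + 2*x + y**2 + y, f_y(x, y) = 2*x*y + x + 6*y**2 + 1.
  f_x(P) = 1, f_y(P) = 60 (gradient nonzero, so P is smooth).
Step 3: tangent line at P: 1·(x − -1) + 60·(y − -3) = 0.
Expanding: x + 60*y + 181 = 0.


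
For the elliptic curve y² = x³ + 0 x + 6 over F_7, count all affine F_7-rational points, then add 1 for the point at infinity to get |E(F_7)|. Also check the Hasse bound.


Affine points = {(1, 0), (2, 0), (4, 0)}; affine count = 3; |E(F_7)| = 4.

Discriminant check: Δ ∝ 4a³ + 27b² = 4·0³ + 27·6² = 4·0 + 27·36 ≡ 6 (mod 7). Nonzero ⇒ E is nonsingular.
For each x ∈ F_7, compute rhs = x³ + 0·x + 6 mod 7, then count y ∈ F_7 with y² ≡ rhs.
  x = 0: rhs = 6, matching y values: none (0 points).
  x = 1: rhs = 0, matching y values: 0 (1 points).
  x = 2: rhs = 0, matching y values: 0 (1 points).
  x = 3: rhs = 5, matching y values: none (0 points).
  x = 4: rhs = 0, matching y values: 0 (1 points).
  x = 5: rhs = 5, matching y values: none (0 points).
  x = 6: rhs = 5, matching y values: none (0 points).
Total affine count: 3.
Full point count |E(F_7)| = 3 + 1 = 4.
Hasse bound: |4 − (7+1)| = |-4| = 4 ≤ 2√7 ≈ 5.2915 ✓.


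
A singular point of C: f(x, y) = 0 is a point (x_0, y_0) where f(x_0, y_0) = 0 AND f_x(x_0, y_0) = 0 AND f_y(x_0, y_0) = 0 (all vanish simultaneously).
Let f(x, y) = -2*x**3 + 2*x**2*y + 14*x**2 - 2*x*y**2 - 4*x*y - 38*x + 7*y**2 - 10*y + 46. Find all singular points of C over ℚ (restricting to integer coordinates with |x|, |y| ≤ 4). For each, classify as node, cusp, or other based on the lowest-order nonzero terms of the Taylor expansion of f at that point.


Singular points: {(3, 2)}; classification: cusp.

Compute partial derivatives:
  f_x = -6*x**2 + 4*x*y + 28*x - 2*y**2 - 4*y - 38.
  f_y = 2*x**2 - 4*x*y - 4*x + 14*y - 10.
Scan x_0 ∈ {−4, ..., 4}. For each x_0, f_y(x_0, y) is a polynomial in y; find its integer roots y ∈ {−4, ..., 4}, then test f_x and f at those candidates.
  x = -4: f_y(-4, y) = 30*y + 38; no integer root y with |y| ≤ 4.
  x = -3: f_y(-3, y) = 26*y + 20; no integer root y with |y| ≤ 4.
  x = -2: f_y(-2, y) = 22*y + 6; no integer root y with |y| ≤ 4.
  x = -1: f_y(-1, y) = 18*y - 4; no integer root y with |y| ≤ 4.
  x = 0: f_y(0, y) = 14*y - 10; no integer root y with |y| ≤ 4.
  x = 1: f_y(1, y) = 10*y - 12; no integer root y with |y| ≤ 4.
  x = 2: f_y(2, y) = 6*y - 10; no integer root y with |y| ≤ 4.
  x = 3: f_y(3, y) = 2*y - 4; vanishes at y ∈ {2}. (3, 2): f_x = 0, f = 0 — SINGULAR.
  x = 4: f_y(4, y) = 6 - 2*y; vanishes at y ∈ {3}. (4, 3): f_x = -4 ≠ 0.
Only singular point on the grid: (3, 2).
Classify: substitute x = 3 + u, y = 2 + v and expand: f = -2*u**3 + 2*u**2*v - 2*u*v**2 + v**2.
No constant or linear terms (consistent with a singular point). Quadratic part: v**2. Cubic part: -2*u**3 + 2*u**2*v - 2*u*v**2.
The quadratic part v**2 is a perfect square, so there is a single (double) tangent line v = 0, i.e. y = 2. Restricting the cubic part to that line (v = 0) leaves -2*u**3 ≠ 0, so f is not divisible by v and the branch is v² ≈ 2*u**3 to lowest order — this is a cusp.
Classification: cusp.


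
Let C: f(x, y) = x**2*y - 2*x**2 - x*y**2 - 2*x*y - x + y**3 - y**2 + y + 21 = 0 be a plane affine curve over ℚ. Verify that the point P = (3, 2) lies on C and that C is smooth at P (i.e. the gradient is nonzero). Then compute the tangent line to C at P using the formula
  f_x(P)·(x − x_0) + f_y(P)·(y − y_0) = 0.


Tangent line at P: 27 - 9*x = 0.

Step 1: f(3, 2) = 0, so P lies on C.
Step 2: partial derivatives
  f_x(x, y) = 2*x*y - 4*x - y**2 - 2*y - 1, f_y(x, y) = x**2 - 2*x*y - 2*x + 3*y**2 - 2*y + 1.
  f_x(P) = -9, f_y(P) = 0 (gradient nonzero, so P is smooth).
Step 3: tangent line at P: -9·(x − 3) + 0·(y − 2) = 0.
Expanding: 27 - 9*x = 0.


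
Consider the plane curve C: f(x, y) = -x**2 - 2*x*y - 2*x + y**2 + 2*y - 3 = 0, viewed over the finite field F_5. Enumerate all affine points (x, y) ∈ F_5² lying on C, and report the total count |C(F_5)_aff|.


Affine F_5-points: {(0, 1), (0, 2), (1, 1), (1, 4), (4, 2), (4, 4)}; count = 6.

For each of the 25 pairs (x, y) ∈ F_5², evaluate f(x, y) mod 5. Record the zeros.
  x = 0: [0↦2, 1↦0, 2↦0, 3↦2, 4↦1]  zeros at y ∈ {1, 2}
  x = 1: [0↦4, 1↦0, 2↦3, 3↦3, 4↦0]  zeros at y ∈ {1, 4}
  x = 2: [0↦4, 1↦3, 2↦4, 3↦2, 4↦2]  zeros at y ∈ ∅
  x = 3: [0↦2, 1↦4, 2↦3, 3↦4, 4↦2]  zeros at y ∈ ∅
  x = 4: [0↦3, 1↦3, 2↦0, 3↦4, 4↦0]  zeros at y ∈ {2, 4}
Collecting zeros: affine points = {(0, 1), (0, 2), (1, 1), (1, 4), (4, 2), (4, 4)}.
Total count |C(F_5)_aff| = 6.


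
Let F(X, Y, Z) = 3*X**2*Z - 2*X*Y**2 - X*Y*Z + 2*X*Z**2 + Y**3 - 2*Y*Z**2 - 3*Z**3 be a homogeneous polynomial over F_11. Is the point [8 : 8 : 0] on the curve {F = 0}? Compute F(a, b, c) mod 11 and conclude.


F(8,8,0) ≡ 5 (mod 11); P is NOT on the curve.

Evaluate F(8, 8, 0) term-by-term (mod 11).
  3*X**2*Z ↦ 3·64·1·0 = 0
  -2*X*Y**2 ↦ -2·8·64·1 = -1024
  -X*Y*Z ↦ -1·8·8·0 = 0
  2*X*Z**2 ↦ 2·8·1·0 = 0
  Y**3 ↦ 1·1·512·1 = 512
  -2*Y*Z**2 ↦ -2·1·8·0 = 0
  -3*Z**3 ↦ -3·1·1·0 = 0
Sum: F(8, 8, 0) = (0) + (-1024) + (0) + (0) + (512) + (0) + (0) = -512.
Reducing mod 11: -512 ≡ 5 (mod 11).
Since F(a, b, c) ≡ 5 ≠ 0 (mod 11), P does NOT lie on the curve.


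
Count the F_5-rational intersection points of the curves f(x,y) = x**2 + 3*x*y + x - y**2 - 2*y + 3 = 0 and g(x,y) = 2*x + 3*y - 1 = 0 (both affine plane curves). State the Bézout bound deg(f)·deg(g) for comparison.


Common zeros: {(0, 2), (3, 0)}; count = 2; Bézout bound = 2.

deg(f) = 2, deg(g) = 1, so Bézout bound = 2.
Scan x ∈ F_5. For each x, list the y ∈ F_5 with f(x, y) ≡ 0 and those with g(x, y) ≡ 0 (mod 5); the common zeros in that column are the intersection.
  x = 0: f ≡ 0 at y ∈ {1, 2}; g ≡ 0 at y ∈ {2}; common: {2}.
  x = 1: f ≡ 0 at y ∈ {0, 1}; g ≡ 0 at y ∈ {3}; common: ∅.
  x = 2: f ≡ 0 at y ∈ ∅; g ≡ 0 at y ∈ {4}; common: ∅.
  x = 3: f ≡ 0 at y ∈ {0, 2}; g ≡ 0 at y ∈ {0}; common: {0}.
  x = 4: f ≡ 0 at y ∈ ∅; g ≡ 0 at y ∈ {1}; common: ∅.
Collecting: common zeros = {(0, 2), (3, 0)}, so the count is 2.
Comparison with the Bézout bound: 2 ≤ 2 = deg(f)·deg(g), as expected for curves with no common component (the bound is attained).


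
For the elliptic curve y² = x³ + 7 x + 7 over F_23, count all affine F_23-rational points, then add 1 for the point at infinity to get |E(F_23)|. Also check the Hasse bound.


Affine points = {(2, 11), (2, 12), (3, 3), (3, 20), (5, 11), (5, 12), (6, 9), (6, 14), (7, 10), (7, 13), (8, 0), (11, 9), (11, 14), (12, 5), (12, 18), (13, 8), (13, 15), (16, 11), (16, 12), (17, 5), (17, 18), (18, 10), (18, 13), (21, 10), (21, 13)}; affine count = 25; |E(F_23)| = 26.

Discriminant check: Δ ∝ 4a³ + 27b² = 4·7³ + 27·7² = 4·343 + 27·49 ≡ 4 (mod 23). Nonzero ⇒ E is nonsingular.
For each x ∈ F_23, compute rhs = x³ + 7·x + 7 mod 23, then count y ∈ F_23 with y² ≡ rhs.
  x = 0: rhs = 7, matching y values: none (0 points).
  x = 1: rhs = 15, matching y values: none (0 points).
  x = 2: rhs = 6, matching y values: 11, 12 (2 points).
  x = 3: rhs = 9, matching y values: 3, 20 (2 points).
  x = 4: rhs = 7, matching y values: none (0 points).
  x = 5: rhs = 6, matching y values: 11, 12 (2 points).
  x = 6: rhs = 12, matching y values: 9, 14 (2 points).
  x = 7: rhs = 8, matching y values: 10, 13 (2 points).
  x = 8: rhs = 0, matching y values: 0 (1 points).
  x = 9: rhs = 17, matching y values: none (0 points).
  x = 10: rhs = 19, matching y values: none (0 points).
  x = 11: rhs = 12, matching y values: 9, 14 (2 points).
  x = 12: rhs = 2, matching y values: 5, 18 (2 points).
  x = 13: rhs = 18, matching y values: 8, 15 (2 points).
  x = 14: rhs = 20, matching y values: none (0 points).
  x = 15: rhs = 14, matching y values: none (0 points).
  x = 16: rhs = 6, matching y values: 11, 12 (2 points).
  x = 17: rhs = 2, matching y values: 5, 18 (2 points).
  x = 18: rhs = 8, matching y values: 10, 13 (2 points).
  x = 19: rhs = 7, matching y values: none (0 points).
  x = 20: rhs = 5, matching y values: none (0 points).
  x = 21: rhs = 8, matching y values: 10, 13 (2 points).
  x = 22: rhs = 22, matching y values: none (0 points).
Total affine count: 25.
Full point count |E(F_23)| = 25 + 1 = 26.
Hasse bound: |26 − (23+1)| = |2| = 2 ≤ 2√23 ≈ 9.5917 ✓.


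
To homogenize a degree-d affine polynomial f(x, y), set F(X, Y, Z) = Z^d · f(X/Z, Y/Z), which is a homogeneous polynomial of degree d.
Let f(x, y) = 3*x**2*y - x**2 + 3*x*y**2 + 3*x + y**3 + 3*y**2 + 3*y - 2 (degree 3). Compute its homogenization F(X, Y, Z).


F(X, Y, Z) = 3*X**2*Y - X**2*Z + 3*X*Y**2 + 3*X*Z**2 + Y**3 + 3*Y**2*Z + 3*Y*Z**2 - 2*Z**3

deg(f) = 3.
Substitute x = X/Z, y = Y/Z into f, then multiply by Z^3.
  monomial 3·x^2·y^1 ↦ 3·X^2·Y^1·Z^0.
  monomial -1·x^2·y^0 ↦ -1·X^2·Y^0·Z^1.
  monomial 3·x^1·y^2 ↦ 3·X^1·Y^2·Z^0.
  monomial 3·x^1·y^0 ↦ 3·X^1·Y^0·Z^2.
  monomial 1·x^0·y^3 ↦ 1·X^0·Y^3·Z^0.
  monomial 3·x^0·y^2 ↦ 3·X^0·Y^2·Z^1.
  monomial 3·x^0·y^1 ↦ 3·X^0·Y^1·Z^2.
  monomial -2·x^0·y^0 ↦ -2·X^0·Y^0·Z^3.
Collecting: F(X, Y, Z) = 3*X**2*Y - X**2*Z + 3*X*Y**2 + 3*X*Z**2 + Y**3 + 3*Y**2*Z + 3*Y*Z**2 - 2*Z**3.


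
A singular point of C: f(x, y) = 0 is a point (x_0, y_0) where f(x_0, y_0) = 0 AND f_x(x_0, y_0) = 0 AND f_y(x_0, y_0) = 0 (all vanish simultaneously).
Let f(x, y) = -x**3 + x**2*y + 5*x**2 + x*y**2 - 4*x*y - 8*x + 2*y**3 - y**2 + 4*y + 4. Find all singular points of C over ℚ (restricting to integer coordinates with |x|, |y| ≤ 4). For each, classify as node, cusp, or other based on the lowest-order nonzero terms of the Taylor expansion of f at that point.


Singular points: {(2, 0)}; classification: node.

Compute partial derivatives:
  f_x = -3*x**2 + 2*x*y + 10*x + y**2 - 4*y - 8.
  f_y = x**2 + 2*x*y - 4*x + 6*y**2 - 2*y + 4.
Scan x_0 ∈ {−4, ..., 4}. For each x_0, f_y(x_0, y) is a polynomial in y; find its integer roots y ∈ {−4, ..., 4}, then test f_x and f at those candidates.
  x = -4: f_y(-4, y) = 6*y**2 - 10*y + 36; no integer root y with |y| ≤ 4.
  x = -3: f_y(-3, y) = 6*y**2 - 8*y + 25; no integer root y with |y| ≤ 4.
  x = -2: f_y(-2, y) = 6*y**2 - 6*y + 16; no integer root y with |y| ≤ 4.
  x = -1: f_y(-1, y) = 6*y**2 - 4*y + 9; no integer root y with |y| ≤ 4.
  x = 0: f_y(0, y) = 6*y**2 - 2*y + 4; no integer root y with |y| ≤ 4.
  x = 1: f_y(1, y) = 6*y**2 + 1; no integer root y with |y| ≤ 4.
  x = 2: f_y(2, y) = 6*y**2 + 2*y; vanishes at y ∈ {0}. (2, 0): f_x = 0, f = 0 — SINGULAR.
  x = 3: f_y(3, y) = 6*y**2 + 4*y + 1; no integer root y with |y| ≤ 4.
  x = 4: f_y(4, y) = 6*y**2 + 6*y + 4; no integer root y with |y| ≤ 4.
Only singular point on the grid: (2, 0).
Classify: substitute x = 2 + u, y = 0 + v and expand: f = -u**3 + u**2*v - u**2 + u*v**2 + 2*v**3 + v**2.
No constant or linear terms (consistent with a singular point). Quadratic part: -u**2 + v**2. Cubic part: -u**3 + u**2*v + u*v**2 + 2*v**3.
The quadratic part v**2 - u**2 = (v − u)(v + u) splits into two distinct linear factors, so there are two distinct tangent lines y − 0 = ±(x − 2) — this is a node (ordinary double point).
Classification: node.


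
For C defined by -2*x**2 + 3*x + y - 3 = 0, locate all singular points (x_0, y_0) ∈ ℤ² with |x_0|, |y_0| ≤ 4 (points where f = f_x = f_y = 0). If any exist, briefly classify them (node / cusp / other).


No singular points in the scanned grid; C is smooth there.

Compute partial derivatives:
  f_x = 3 - 4*x.
  f_y = 1.
f_y = 1 is a nonzero constant, so f_y never vanishes: no point (x, y) can satisfy f = f_x = f_y = 0. In particular no (x, y) ∈ {−4, ..., 4}² is singular; the curve is smooth.


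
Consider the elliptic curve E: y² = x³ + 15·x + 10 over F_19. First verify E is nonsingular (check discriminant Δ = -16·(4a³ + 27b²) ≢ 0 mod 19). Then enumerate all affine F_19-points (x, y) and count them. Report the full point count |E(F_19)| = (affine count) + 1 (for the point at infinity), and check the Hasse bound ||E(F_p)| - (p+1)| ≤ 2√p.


Affine points = {(1, 8), (1, 11), (3, 5), (3, 14), (4, 1), (4, 18), (5, 1), (5, 18), (9, 0), (10, 1), (10, 18), (11, 9), (11, 10), (14, 0), (15, 0)}; affine count = 15; |E(F_19)| = 16.

Discriminant check: Δ ∝ 4a³ + 27b² = 4·15³ + 27·10² = 4·3375 + 27·100 ≡ 12 (mod 19). Nonzero ⇒ E is nonsingular.
For each x ∈ F_19, compute rhs = x³ + 15·x + 10 mod 19, then count y ∈ F_19 with y² ≡ rhs.
  x = 0: rhs = 10, matching y values: none (0 points).
  x = 1: rhs = 7, matching y values: 8, 11 (2 points).
  x = 2: rhs = 10, matching y values: none (0 points).
  x = 3: rhs = 6, matching y values: 5, 14 (2 points).
  x = 4: rhs = 1, matching y values: 1, 18 (2 points).
  x = 5: rhs = 1, matching y values: 1, 18 (2 points).
  x = 6: rhs = 12, matching y values: none (0 points).
  x = 7: rhs = 2, matching y values: none (0 points).
  x = 8: rhs = 15, matching y values: none (0 points).
  x = 9: rhs = 0, matching y values: 0 (1 points).
  x = 10: rhs = 1, matching y values: 1, 18 (2 points).
  x = 11: rhs = 5, matching y values: 9, 10 (2 points).
  x = 12: rhs = 18, matching y values: none (0 points).
  x = 13: rhs = 8, matching y values: none (0 points).
  x = 14: rhs = 0, matching y values: 0 (1 points).
  x = 15: rhs = 0, matching y values: 0 (1 points).
  x = 16: rhs = 14, matching y values: none (0 points).
  x = 17: rhs = 10, matching y values: none (0 points).
  x = 18: rhs = 13, matching y values: none (0 points).
Total affine count: 15.
Full point count |E(F_19)| = 15 + 1 = 16.
Hasse bound: |16 − (19+1)| = |-4| = 4 ≤ 2√19 ≈ 8.7178 ✓.


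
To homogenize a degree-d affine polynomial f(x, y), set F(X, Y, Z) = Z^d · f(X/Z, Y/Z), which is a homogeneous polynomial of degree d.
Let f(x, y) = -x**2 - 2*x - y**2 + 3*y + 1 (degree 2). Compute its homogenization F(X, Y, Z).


F(X, Y, Z) = -X**2 - 2*X*Z - Y**2 + 3*Y*Z + Z**2

deg(f) = 2.
Substitute x = X/Z, y = Y/Z into f, then multiply by Z^2.
  monomial -1·x^2·y^0 ↦ -1·X^2·Y^0·Z^0.
  monomial -2·x^1·y^0 ↦ -2·X^1·Y^0·Z^1.
  monomial -1·x^0·y^2 ↦ -1·X^0·Y^2·Z^0.
  monomial 3·x^0·y^1 ↦ 3·X^0·Y^1·Z^1.
  monomial 1·x^0·y^0 ↦ 1·X^0·Y^0·Z^2.
Collecting: F(X, Y, Z) = -X**2 - 2*X*Z - Y**2 + 3*Y*Z + Z**2.


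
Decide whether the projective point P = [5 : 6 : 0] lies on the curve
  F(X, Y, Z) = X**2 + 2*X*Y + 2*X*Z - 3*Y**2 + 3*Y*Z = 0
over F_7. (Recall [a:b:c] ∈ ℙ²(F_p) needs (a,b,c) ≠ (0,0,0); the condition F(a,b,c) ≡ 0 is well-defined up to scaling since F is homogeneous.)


F(5,6,0) ≡ 5 (mod 7); P is NOT on the curve.

Evaluate F(5, 6, 0) term-by-term (mod 7).
  X**2 ↦ 1·25·1·1 = 25
  2*X*Y ↦ 2·5·6·1 = 60
  2*X*Z ↦ 2·5·1·0 = 0
  -3*Y**2 ↦ -3·1·36·1 = -108
  3*Y*Z ↦ 3·1·6·0 = 0
Sum: F(5, 6, 0) = (25) + (60) + (0) + (-108) + (0) = -23.
Reducing mod 7: -23 ≡ 5 (mod 7).
Since F(a, b, c) ≡ 5 ≠ 0 (mod 7), P does NOT lie on the curve.


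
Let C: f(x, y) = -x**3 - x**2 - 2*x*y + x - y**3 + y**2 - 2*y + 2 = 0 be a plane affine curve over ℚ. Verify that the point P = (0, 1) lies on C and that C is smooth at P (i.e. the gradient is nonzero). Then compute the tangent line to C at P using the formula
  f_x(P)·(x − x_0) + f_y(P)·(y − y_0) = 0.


Tangent line at P: -x - 3*y + 3 = 0.

Step 1: f(0, 1) = 0, so P lies on C.
Step 2: partial derivatives
  f_x(x, y) = -3*x**2 - 2*x - 2*y + 1, f_y(x, y) = -2*x - 3*y**2 + 2*y - 2.
  f_x(P) = -1, f_y(P) = -3 (gradient nonzero, so P is smooth).
Step 3: tangent line at P: -1·(x − 0) + -3·(y − 1) = 0.
Expanding: -x - 3*y + 3 = 0.


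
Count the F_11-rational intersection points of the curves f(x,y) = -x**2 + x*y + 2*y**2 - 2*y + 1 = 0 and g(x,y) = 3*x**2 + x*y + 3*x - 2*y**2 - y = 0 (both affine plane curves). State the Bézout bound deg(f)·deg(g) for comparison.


Common zeros: {(1, 6), (10, 0)}; count = 2; Bézout bound = 4.

deg(f) = 2, deg(g) = 2, so Bézout bound = 4.
Scan x ∈ F_11. For each x, list the y ∈ F_11 with f(x, y) ≡ 0 and those with g(x, y) ≡ 0 (mod 11); the common zeros in that column are the intersection.
  x = 0: f ≡ 0 at y ∈ ∅; g ≡ 0 at y ∈ {0, 5}; common: ∅.
  x = 1: f ≡ 0 at y ∈ {0, 6}; g ≡ 0 at y ∈ {5, 6}; common: {6}.
  x = 2: f ≡ 0 at y ∈ ∅; g ≡ 0 at y ∈ ∅; common: ∅.
  x = 3: f ≡ 0 at y ∈ ∅; g ≡ 0 at y ∈ ∅; common: ∅.
  x = 4: f ≡ 0 at y ∈ {1, 9}; g ≡ 0 at y ∈ {8, 10}; common: ∅.
  x = 5: f ≡ 0 at y ∈ {6, 9}; g ≡ 0 at y ∈ ∅; common: ∅.
  x = 6: f ≡ 0 at y ∈ ∅; g ≡ 0 at y ∈ ∅; common: ∅.
  x = 7: f ≡ 0 at y ∈ ∅; g ≡ 0 at y ∈ {6, 8}; common: ∅.
  x = 8: f ≡ 0 at y ∈ {1, 7}; g ≡ 0 at y ∈ ∅; common: ∅.
  x = 9: f ≡ 0 at y ∈ ∅; g ≡ 0 at y ∈ ∅; common: ∅.
  x = 10: f ≡ 0 at y ∈ {0, 7}; g ≡ 0 at y ∈ {0, 10}; common: {0}.
Collecting: common zeros = {(1, 6), (10, 0)}, so the count is 2.
Comparison with the Bézout bound: 2 ≤ 4 = deg(f)·deg(g), as expected for curves with no common component (the affine F_11-count falls short of the bound because intersections may lie at infinity, over extension fields, or carry multiplicity).


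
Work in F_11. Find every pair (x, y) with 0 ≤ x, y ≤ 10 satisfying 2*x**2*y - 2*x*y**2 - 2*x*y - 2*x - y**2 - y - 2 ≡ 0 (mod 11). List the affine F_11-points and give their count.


Affine F_11-points: {(0, 4), (0, 6), (4, 2), (4, 3), (5, 2), (6, 5), (6, 8), (7, 9), (8, 4), (8, 9), (9, 5), (9, 6), (10, 0), (10, 8)}; count = 14.

For each of the 121 pairs (x, y) ∈ F_11², evaluate f(x, y) mod 11. Record the zeros.
  x = 0: [0↦9, 1↦7, 2↦3, 3↦8, 4↦0, 5↦1, 6↦0, 7↦8, 8↦3, 9↦7, 10↦9]  zeros at y ∈ {4, 6}
  x = 1: [0↦7, 1↦3, 2↦4, 3↦10, 4↦10, 5↦4, 6↦3, 7↦7, 8↦5, 9↦8, 10↦5]  zeros at y ∈ ∅
  x = 2: [0↦5, 1↦3, 2↦2, 3↦2, 4↦3, 5↦5, 6↦8, 7↦1, 8↦6, 9↦1, 10↦8]  zeros at y ∈ ∅
  x = 3: [0↦3, 1↦7, 2↦8, 3↦6, 4↦1, 5↦4, 6↦4, 7↦1, 8↦6, 9↦8, 10↦7]  zeros at y ∈ ∅
  x = 4: [0↦1, 1↦4, 2↦0, 3↦0, 4↦4, 5↦1, 6↦2, 7↦7, 8↦5, 9↦7, 10↦2]  zeros at y ∈ {2, 3}
  x = 5: [0↦10, 1↦5, 2↦0, 3↦6, 4↦1, 5↦7, 6↦2, 7↦8, 8↦3, 9↦9, 10↦4]  zeros at y ∈ {2}
  x = 6: [0↦8, 1↦10, 2↦8, 3↦2, 4↦3, 5↦0, 6↦4, 7↦4, 8↦0, 9↦3, 10↦2]  zeros at y ∈ {5, 8}
  x = 7: [0↦6, 1↦8, 2↦2, 3↦10, 4↦10, 5↦2, 6↦8, 7↦6, 8↦7, 9↦0, 10↦7]  zeros at y ∈ {9}
  x = 8: [0↦4, 1↦10, 2↦4, 3↦8, 4↦0, 5↦2, 6↦3, 7↦3, 8↦2, 9↦0, 10↦8]  zeros at y ∈ {4, 9}
  x = 9: [0↦2, 1↦5, 2↦3, 3↦7, 4↦6, 5↦0, 6↦0, 7↦6, 8↦7, 9↦3, 10↦5]  zeros at y ∈ {5, 6}
  x = 10: [0↦0, 1↦4, 2↦10, 3↦7, 4↦6, 5↦7, 6↦10, 7↦4, 8↦0, 9↦9, 10↦9]  zeros at y ∈ {0, 8}
Collecting zeros: affine points = {(0, 4), (0, 6), (4, 2), (4, 3), (5, 2), (6, 5), (6, 8), (7, 9), (8, 4), (8, 9), (9, 5), (9, 6), (10, 0), (10, 8)}.
Total count |C(F_11)_aff| = 14.


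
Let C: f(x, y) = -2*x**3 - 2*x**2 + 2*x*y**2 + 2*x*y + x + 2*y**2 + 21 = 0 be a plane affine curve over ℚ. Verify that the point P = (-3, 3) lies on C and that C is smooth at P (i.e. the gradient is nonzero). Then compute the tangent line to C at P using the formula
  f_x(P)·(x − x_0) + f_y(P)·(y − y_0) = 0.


Tangent line at P: -17*x - 30*y + 39 = 0.

Step 1: f(-3, 3) = 0, so P lies on C.
Step 2: partial derivatives
  f_x(x, y) = -6*x**2 - 4*x + 2*y**2 + 2*y + 1, f_y(x, y) = 4*x*y + 2*x + 4*y.
  f_x(P) = -17, f_y(P) = -30 (gradient nonzero, so P is smooth).
Step 3: tangent line at P: -17·(x − -3) + -30·(y − 3) = 0.
Expanding: -17*x - 30*y + 39 = 0.


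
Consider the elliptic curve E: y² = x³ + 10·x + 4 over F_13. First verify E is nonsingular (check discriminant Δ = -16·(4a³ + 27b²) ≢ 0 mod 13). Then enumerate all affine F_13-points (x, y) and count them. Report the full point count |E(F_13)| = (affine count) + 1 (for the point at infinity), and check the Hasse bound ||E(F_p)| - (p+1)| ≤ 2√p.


Affine points = {(0, 2), (0, 11), (3, 3), (3, 10), (4, 2), (4, 11), (5, 6), (5, 7), (7, 1), (7, 12), (9, 2), (9, 11), (10, 5), (10, 8)}; affine count = 14; |E(F_13)| = 15.

Discriminant check: Δ ∝ 4a³ + 27b² = 4·10³ + 27·4² = 4·1000 + 27·16 ≡ 12 (mod 13). Nonzero ⇒ E is nonsingular.
For each x ∈ F_13, compute rhs = x³ + 10·x + 4 mod 13, then count y ∈ F_13 with y² ≡ rhs.
  x = 0: rhs = 4, matching y values: 2, 11 (2 points).
  x = 1: rhs = 2, matching y values: none (0 points).
  x = 2: rhs = 6, matching y values: none (0 points).
  x = 3: rhs = 9, matching y values: 3, 10 (2 points).
  x = 4: rhs = 4, matching y values: 2, 11 (2 points).
  x = 5: rhs = 10, matching y values: 6, 7 (2 points).
  x = 6: rhs = 7, matching y values: none (0 points).
  x = 7: rhs = 1, matching y values: 1, 12 (2 points).
  x = 8: rhs = 11, matching y values: none (0 points).
  x = 9: rhs = 4, matching y values: 2, 11 (2 points).
  x = 10: rhs = 12, matching y values: 5, 8 (2 points).
  x = 11: rhs = 2, matching y values: none (0 points).
  x = 12: rhs = 6, matching y values: none (0 points).
Total affine count: 14.
Full point count |E(F_13)| = 14 + 1 = 15.
Hasse bound: |15 − (13+1)| = |1| = 1 ≤ 2√13 ≈ 7.2111 ✓.


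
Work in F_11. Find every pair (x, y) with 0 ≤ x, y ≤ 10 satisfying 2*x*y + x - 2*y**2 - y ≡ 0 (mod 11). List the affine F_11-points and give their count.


Affine F_11-points: {(0, 0), (0, 5), (1, 1), (1, 5), (2, 2), (2, 5), (3, 3), (3, 5), (4, 4), (4, 5), (5, 5), (6, 5), (6, 6), (7, 5), (7, 7), (8, 5), (8, 8), (9, 5), (9, 9), (10, 5), (10, 10)}; count = 21.

For each of the 121 pairs (x, y) ∈ F_11², evaluate f(x, y) mod 11. Record the zeros.
  x = 0: [0↦0, 1↦8, 2↦1, 3↦1, 4↦8, 5↦0, 6↦10, 7↦5, 8↦7, 9↦5, 10↦10]  zeros at y ∈ {0, 5}
  x = 1: [0↦1, 1↦0, 2↦6, 3↦8, 4↦6, 5↦0, 6↦1, 7↦9, 8↦2, 9↦2, 10↦9]  zeros at y ∈ {1, 5}
  x = 2: [0↦2, 1↦3, 2↦0, 3↦4, 4↦4, 5↦0, 6↦3, 7↦2, 8↦8, 9↦10, 10↦8]  zeros at y ∈ {2, 5}
  x = 3: [0↦3, 1↦6, 2↦5, 3↦0, 4↦2, 5↦0, 6↦5, 7↦6, 8↦3, 9↦7, 10↦7]  zeros at y ∈ {3, 5}
  x = 4: [0↦4, 1↦9, 2↦10, 3↦7, 4↦0, 5↦0, 6↦7, 7↦10, 8↦9, 9↦4, 10↦6]  zeros at y ∈ {4, 5}
  x = 5: [0↦5, 1↦1, 2↦4, 3↦3, 4↦9, 5↦0, 6↦9, 7↦3, 8↦4, 9↦1, 10↦5]  zeros at y ∈ {5}
  x = 6: [0↦6, 1↦4, 2↦9, 3↦10, 4↦7, 5↦0, 6↦0, 7↦7, 8↦10, 9↦9, 10↦4]  zeros at y ∈ {5, 6}
  x = 7: [0↦7, 1↦7, 2↦3, 3↦6, 4↦5, 5↦0, 6↦2, 7↦0, 8↦5, 9↦6, 10↦3]  zeros at y ∈ {5, 7}
  x = 8: [0↦8, 1↦10, 2↦8, 3↦2, 4↦3, 5↦0, 6↦4, 7↦4, 8↦0, 9↦3, 10↦2]  zeros at y ∈ {5, 8}
  x = 9: [0↦9, 1↦2, 2↦2, 3↦9, 4↦1, 5↦0, 6↦6, 7↦8, 8↦6, 9↦0, 10↦1]  zeros at y ∈ {5, 9}
  x = 10: [0↦10, 1↦5, 2↦7, 3↦5, 4↦10, 5↦0, 6↦8, 7↦1, 8↦1, 9↦8, 10↦0]  zeros at y ∈ {5, 10}
Collecting zeros: affine points = {(0, 0), (0, 5), (1, 1), (1, 5), (2, 2), (2, 5), (3, 3), (3, 5), (4, 4), (4, 5), (5, 5), (6, 5), (6, 6), (7, 5), (7, 7), (8, 5), (8, 8), (9, 5), (9, 9), (10, 5), (10, 10)}.
Total count |C(F_11)_aff| = 21.


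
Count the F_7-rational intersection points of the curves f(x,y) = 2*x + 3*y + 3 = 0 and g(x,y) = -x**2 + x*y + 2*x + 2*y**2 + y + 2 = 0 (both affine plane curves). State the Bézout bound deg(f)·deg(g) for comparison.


Common zeros: {(6, 2)}; count = 1; Bézout bound = 2.

deg(f) = 1, deg(g) = 2, so Bézout bound = 2.
Scan x ∈ F_7. For each x, list the y ∈ F_7 with f(x, y) ≡ 0 and those with g(x, y) ≡ 0 (mod 7); the common zeros in that column are the intersection.
  x = 0: f ≡ 0 at y ∈ {6}; g ≡ 0 at y ∈ ∅; common: ∅.
  x = 1: f ≡ 0 at y ∈ {3}; g ≡ 0 at y ∈ {1, 5}; common: ∅.
  x = 2: f ≡ 0 at y ∈ {0}; g ≡ 0 at y ∈ {1}; common: ∅.
  x = 3: f ≡ 0 at y ∈ {4}; g ≡ 0 at y ∈ ∅; common: ∅.
  x = 4: f ≡ 0 at y ∈ {1}; g ≡ 0 at y ∈ ∅; common: ∅.
  x = 5: f ≡ 0 at y ∈ {5}; g ≡ 0 at y ∈ {2}; common: ∅.
  x = 6: f ≡ 0 at y ∈ {2}; g ≡ 0 at y ∈ {2, 5}; common: {2}.
Collecting: common zeros = {(6, 2)}, so the count is 1.
Comparison with the Bézout bound: 1 ≤ 2 = deg(f)·deg(g), as expected for curves with no common component (the affine F_7-count falls short of the bound because intersections may lie at infinity, over extension fields, or carry multiplicity).


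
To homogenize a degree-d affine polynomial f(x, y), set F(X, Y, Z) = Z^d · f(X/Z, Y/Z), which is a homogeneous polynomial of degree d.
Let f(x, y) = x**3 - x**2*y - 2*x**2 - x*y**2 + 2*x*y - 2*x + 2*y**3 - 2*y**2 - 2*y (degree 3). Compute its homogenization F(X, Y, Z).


F(X, Y, Z) = X**3 - X**2*Y - 2*X**2*Z - X*Y**2 + 2*X*Y*Z - 2*X*Z**2 + 2*Y**3 - 2*Y**2*Z - 2*Y*Z**2

deg(f) = 3.
Substitute x = X/Z, y = Y/Z into f, then multiply by Z^3.
  monomial 1·x^3·y^0 ↦ 1·X^3·Y^0·Z^0.
  monomial -1·x^2·y^1 ↦ -1·X^2·Y^1·Z^0.
  monomial -2·x^2·y^0 ↦ -2·X^2·Y^0·Z^1.
  monomial -1·x^1·y^2 ↦ -1·X^1·Y^2·Z^0.
  monomial 2·x^1·y^1 ↦ 2·X^1·Y^1·Z^1.
  monomial -2·x^1·y^0 ↦ -2·X^1·Y^0·Z^2.
  monomial 2·x^0·y^3 ↦ 2·X^0·Y^3·Z^0.
  monomial -2·x^0·y^2 ↦ -2·X^0·Y^2·Z^1.
  monomial -2·x^0·y^1 ↦ -2·X^0·Y^1·Z^2.
Collecting: F(X, Y, Z) = X**3 - X**2*Y - 2*X**2*Z - X*Y**2 + 2*X*Y*Z - 2*X*Z**2 + 2*Y**3 - 2*Y**2*Z - 2*Y*Z**2.


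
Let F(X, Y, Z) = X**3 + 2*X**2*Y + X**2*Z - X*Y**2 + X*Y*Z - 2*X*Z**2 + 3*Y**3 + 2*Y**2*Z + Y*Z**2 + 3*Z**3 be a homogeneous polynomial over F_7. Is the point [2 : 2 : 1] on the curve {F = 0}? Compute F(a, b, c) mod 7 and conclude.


F(2,2,1) ≡ 1 (mod 7); P is NOT on the curve.

Evaluate F(2, 2, 1) term-by-term (mod 7).
  X**3 ↦ 1·8·1·1 = 8
  2*X**2*Y ↦ 2·4·2·1 = 16
  X**2*Z ↦ 1·4·1·1 = 4
  -X*Y**2 ↦ -1·2·4·1 = -8
  X*Y*Z ↦ 1·2·2·1 = 4
  -2*X*Z**2 ↦ -2·2·1·1 = -4
  3*Y**3 ↦ 3·1·8·1 = 24
  2*Y**2*Z ↦ 2·1·4·1 = 8
  Y*Z**2 ↦ 1·1·2·1 = 2
  3*Z**3 ↦ 3·1·1·1 = 3
Sum: F(2, 2, 1) = (8) + (16) + (4) + (-8) + (4) + (-4) + (24) + (8) + (2) + (3) = 57.
Reducing mod 7: 57 ≡ 1 (mod 7).
Since F(a, b, c) ≡ 1 ≠ 0 (mod 7), P does NOT lie on the curve.


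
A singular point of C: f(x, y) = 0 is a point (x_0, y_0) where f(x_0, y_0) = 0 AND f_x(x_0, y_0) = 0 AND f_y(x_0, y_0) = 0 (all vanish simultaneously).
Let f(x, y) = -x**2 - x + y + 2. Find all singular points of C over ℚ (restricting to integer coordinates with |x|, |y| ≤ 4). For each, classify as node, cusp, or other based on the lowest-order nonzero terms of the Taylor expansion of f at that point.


No singular points in the scanned grid; C is smooth there.

Compute partial derivatives:
  f_x = -2*x - 1.
  f_y = 1.
f_y = 1 is a nonzero constant, so f_y never vanishes: no point (x, y) can satisfy f = f_x = f_y = 0. In particular no (x, y) ∈ {−4, ..., 4}² is singular; the curve is smooth.


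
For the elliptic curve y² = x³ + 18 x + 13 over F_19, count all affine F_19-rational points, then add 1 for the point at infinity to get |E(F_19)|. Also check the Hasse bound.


Affine points = {(2, 0), (4, 4), (4, 15), (5, 0), (7, 8), (7, 11), (8, 2), (8, 17), (9, 7), (9, 12), (12, 0), (14, 8), (14, 11), (17, 8), (17, 11)}; affine count = 15; |E(F_19)| = 16.

Discriminant check: Δ ∝ 4a³ + 27b² = 4·18³ + 27·13² = 4·5832 + 27·169 ≡ 18 (mod 19). Nonzero ⇒ E is nonsingular.
For each x ∈ F_19, compute rhs = x³ + 18·x + 13 mod 19, then count y ∈ F_19 with y² ≡ rhs.
  x = 0: rhs = 13, matching y values: none (0 points).
  x = 1: rhs = 13, matching y values: none (0 points).
  x = 2: rhs = 0, matching y values: 0 (1 points).
  x = 3: rhs = 18, matching y values: none (0 points).
  x = 4: rhs = 16, matching y values: 4, 15 (2 points).
  x = 5: rhs = 0, matching y values: 0 (1 points).
  x = 6: rhs = 14, matching y values: none (0 points).
  x = 7: rhs = 7, matching y values: 8, 11 (2 points).
  x = 8: rhs = 4, matching y values: 2, 17 (2 points).
  x = 9: rhs = 11, matching y values: 7, 12 (2 points).
  x = 10: rhs = 15, matching y values: none (0 points).
  x = 11: rhs = 3, matching y values: none (0 points).
  x = 12: rhs = 0, matching y values: 0 (1 points).
  x = 13: rhs = 12, matching y values: none (0 points).
  x = 14: rhs = 7, matching y values: 8, 11 (2 points).
  x = 15: rhs = 10, matching y values: none (0 points).
  x = 16: rhs = 8, matching y values: none (0 points).
  x = 17: rhs = 7, matching y values: 8, 11 (2 points).
  x = 18: rhs = 13, matching y values: none (0 points).
Total affine count: 15.
Full point count |E(F_19)| = 15 + 1 = 16.
Hasse bound: |16 − (19+1)| = |-4| = 4 ≤ 2√19 ≈ 8.7178 ✓.


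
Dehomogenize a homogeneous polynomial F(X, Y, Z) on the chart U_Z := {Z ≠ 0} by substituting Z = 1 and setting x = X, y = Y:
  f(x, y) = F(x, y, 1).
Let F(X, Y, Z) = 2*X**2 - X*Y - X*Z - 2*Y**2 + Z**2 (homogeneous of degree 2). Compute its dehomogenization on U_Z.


f(x, y) = 2*x**2 - x*y - x - 2*y**2 + 1

On U_Z we set Z = 1. Each monomial c·X^i·Y^j·Z^k in F becomes c·x^i·y^j·1^k = c·x^i·y^j.
Substituting Z = 1: F(X, Y, 1) = 2*x**2 - x*y - x - 2*y**2 + 1.
Note: deg(f) ≤ deg(F) = 2; strict inequality happens when F is divisible by Z (lost terms).
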